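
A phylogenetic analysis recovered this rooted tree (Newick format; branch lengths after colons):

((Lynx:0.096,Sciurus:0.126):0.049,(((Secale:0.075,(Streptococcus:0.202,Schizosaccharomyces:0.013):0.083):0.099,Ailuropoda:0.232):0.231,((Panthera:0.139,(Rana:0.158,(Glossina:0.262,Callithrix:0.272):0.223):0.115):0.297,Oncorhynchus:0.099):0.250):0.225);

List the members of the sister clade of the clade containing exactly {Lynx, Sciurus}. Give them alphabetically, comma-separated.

The clade containing exactly {Lynx, Sciurus} attaches directly to the root of the tree.
The other lineage descending from that same node — the sister group — is (((Secale,(Streptococcus,Schizosaccharomyces)),Ailuropoda),((Panthera,(Rana,(Glossina,Callithrix))),Oncorhynchus)); its 9 tips in alphabetical order are the answer.

Ailuropoda, Callithrix, Glossina, Oncorhynchus, Panthera, Rana, Schizosaccharomyces, Secale, Streptococcus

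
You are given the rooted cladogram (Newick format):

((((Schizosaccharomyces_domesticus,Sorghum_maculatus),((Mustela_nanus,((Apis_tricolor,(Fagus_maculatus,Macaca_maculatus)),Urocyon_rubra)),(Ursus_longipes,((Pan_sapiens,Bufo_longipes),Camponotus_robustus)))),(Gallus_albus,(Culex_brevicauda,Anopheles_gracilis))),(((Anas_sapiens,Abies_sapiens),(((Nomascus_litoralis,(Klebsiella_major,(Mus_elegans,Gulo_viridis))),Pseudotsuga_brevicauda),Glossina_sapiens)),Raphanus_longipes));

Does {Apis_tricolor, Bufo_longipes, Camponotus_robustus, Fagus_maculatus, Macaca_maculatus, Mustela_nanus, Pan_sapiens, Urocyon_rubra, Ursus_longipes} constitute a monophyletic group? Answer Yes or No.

Yes

The most recent common ancestor of these taxa subtends ((Mustela_nanus,((Apis_tricolor,(Fagus_maculatus,Macaca_maculatus)),Urocyon_rubra)),(Ursus_longipes,((Pan_sapiens,Bufo_longipes),Camponotus_robustus))).
That clade has exactly 9 tips — every listed taxon and nothing else — so the group is monophyletic.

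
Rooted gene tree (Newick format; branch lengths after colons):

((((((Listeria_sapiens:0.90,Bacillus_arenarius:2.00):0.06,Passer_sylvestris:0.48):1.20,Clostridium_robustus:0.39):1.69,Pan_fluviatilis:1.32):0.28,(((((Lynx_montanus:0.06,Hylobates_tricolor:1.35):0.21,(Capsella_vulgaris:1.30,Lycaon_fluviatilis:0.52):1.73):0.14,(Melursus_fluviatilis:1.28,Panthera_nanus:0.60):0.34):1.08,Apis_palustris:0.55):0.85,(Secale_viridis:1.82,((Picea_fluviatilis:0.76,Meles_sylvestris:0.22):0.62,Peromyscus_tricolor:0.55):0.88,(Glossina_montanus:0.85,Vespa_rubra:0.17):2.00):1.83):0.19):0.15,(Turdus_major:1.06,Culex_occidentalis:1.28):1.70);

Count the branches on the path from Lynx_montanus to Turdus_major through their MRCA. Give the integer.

9

The MRCA of Lynx_montanus and Turdus_major is the root of the tree.
From Lynx_montanus up to that node: 7 branches. From Turdus_major up to the same node: 2 branches. Total: 7 + 2 = 9.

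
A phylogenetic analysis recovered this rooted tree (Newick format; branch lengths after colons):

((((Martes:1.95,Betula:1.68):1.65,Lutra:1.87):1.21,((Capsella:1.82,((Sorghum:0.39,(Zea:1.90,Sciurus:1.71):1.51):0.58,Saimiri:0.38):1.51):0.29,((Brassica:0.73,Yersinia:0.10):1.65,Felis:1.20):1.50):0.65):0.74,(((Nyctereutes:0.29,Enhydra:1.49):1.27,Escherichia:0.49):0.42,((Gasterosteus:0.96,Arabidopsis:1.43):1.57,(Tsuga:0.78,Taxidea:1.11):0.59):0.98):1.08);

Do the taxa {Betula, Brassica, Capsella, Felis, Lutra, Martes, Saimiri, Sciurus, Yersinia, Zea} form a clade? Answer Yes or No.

No

The MRCA of the listed taxa subtends (((Martes,Betula),Lutra),((Capsella,((Sorghum,(Zea,Sciurus)),Saimiri)),((Brassica,Yersinia),Felis))).
That clade also contains Sorghum, which is not in the proposed group, so the group is not monophyletic.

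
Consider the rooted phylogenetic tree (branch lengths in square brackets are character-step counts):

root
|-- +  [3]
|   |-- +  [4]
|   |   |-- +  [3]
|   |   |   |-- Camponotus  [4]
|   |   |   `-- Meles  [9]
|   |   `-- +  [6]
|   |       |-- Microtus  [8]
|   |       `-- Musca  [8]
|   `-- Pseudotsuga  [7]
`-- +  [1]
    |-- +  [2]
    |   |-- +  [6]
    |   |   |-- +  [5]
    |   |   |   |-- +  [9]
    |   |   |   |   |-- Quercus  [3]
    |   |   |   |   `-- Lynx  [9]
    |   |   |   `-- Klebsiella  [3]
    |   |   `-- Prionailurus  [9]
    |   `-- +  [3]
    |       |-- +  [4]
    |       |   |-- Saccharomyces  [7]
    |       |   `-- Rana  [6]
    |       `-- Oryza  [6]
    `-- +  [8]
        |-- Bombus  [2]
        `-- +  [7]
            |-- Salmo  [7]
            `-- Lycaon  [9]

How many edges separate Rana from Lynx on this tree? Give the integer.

7

The MRCA of Rana and Lynx is the node subtending ((((Quercus,Lynx),Klebsiella),Prionailurus),((Saccharomyces,Rana),Oryza)).
From Rana up to that node: 3 branches. From Lynx up to the same node: 4 branches. Total: 3 + 4 = 7.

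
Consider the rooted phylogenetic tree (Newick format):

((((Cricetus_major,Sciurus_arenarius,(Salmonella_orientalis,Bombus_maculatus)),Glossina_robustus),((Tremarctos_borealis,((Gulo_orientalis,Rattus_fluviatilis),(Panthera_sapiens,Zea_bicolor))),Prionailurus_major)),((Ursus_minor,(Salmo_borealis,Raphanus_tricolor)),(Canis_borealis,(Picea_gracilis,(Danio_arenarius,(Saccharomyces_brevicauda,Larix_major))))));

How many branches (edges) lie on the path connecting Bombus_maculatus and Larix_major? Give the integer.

11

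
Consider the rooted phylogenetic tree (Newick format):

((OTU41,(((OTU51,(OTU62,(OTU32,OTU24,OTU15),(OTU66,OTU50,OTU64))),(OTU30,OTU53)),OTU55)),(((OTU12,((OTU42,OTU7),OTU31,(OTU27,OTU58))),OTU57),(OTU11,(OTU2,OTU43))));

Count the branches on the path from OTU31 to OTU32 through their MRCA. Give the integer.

12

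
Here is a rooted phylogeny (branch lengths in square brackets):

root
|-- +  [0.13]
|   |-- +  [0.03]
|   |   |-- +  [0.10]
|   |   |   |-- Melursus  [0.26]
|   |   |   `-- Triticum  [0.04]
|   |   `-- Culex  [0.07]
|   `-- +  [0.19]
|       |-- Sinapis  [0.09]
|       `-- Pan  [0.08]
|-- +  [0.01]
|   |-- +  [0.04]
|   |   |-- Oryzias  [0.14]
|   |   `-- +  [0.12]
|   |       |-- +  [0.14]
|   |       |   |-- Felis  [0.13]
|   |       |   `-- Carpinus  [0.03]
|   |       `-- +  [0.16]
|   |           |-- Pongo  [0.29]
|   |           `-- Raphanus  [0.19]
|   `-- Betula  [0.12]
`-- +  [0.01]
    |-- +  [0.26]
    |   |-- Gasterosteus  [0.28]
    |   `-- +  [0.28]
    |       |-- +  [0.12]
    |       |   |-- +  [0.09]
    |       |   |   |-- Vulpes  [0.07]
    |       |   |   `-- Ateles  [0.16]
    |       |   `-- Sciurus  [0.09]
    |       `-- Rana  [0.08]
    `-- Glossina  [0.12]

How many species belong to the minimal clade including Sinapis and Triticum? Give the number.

5

The MRCA of Sinapis and Triticum is the node subtending (((Melursus,Triticum),Culex),(Sinapis,Pan)).
That clade contains 5 terminal taxa: Culex, Melursus, Pan, Sinapis, Triticum.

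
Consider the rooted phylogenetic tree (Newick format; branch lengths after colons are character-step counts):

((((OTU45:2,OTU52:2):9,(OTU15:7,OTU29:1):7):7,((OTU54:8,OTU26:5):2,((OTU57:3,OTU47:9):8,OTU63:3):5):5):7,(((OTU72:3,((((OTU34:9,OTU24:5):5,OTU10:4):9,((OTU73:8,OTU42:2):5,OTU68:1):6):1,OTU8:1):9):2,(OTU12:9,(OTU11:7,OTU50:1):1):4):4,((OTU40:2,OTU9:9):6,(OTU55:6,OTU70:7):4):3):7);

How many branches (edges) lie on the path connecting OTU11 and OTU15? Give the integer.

The MRCA of OTU11 and OTU15 is the root of the tree.
From OTU11 up to that node: 5 branches. From OTU15 up to the same node: 4 branches. Total: 5 + 4 = 9.

9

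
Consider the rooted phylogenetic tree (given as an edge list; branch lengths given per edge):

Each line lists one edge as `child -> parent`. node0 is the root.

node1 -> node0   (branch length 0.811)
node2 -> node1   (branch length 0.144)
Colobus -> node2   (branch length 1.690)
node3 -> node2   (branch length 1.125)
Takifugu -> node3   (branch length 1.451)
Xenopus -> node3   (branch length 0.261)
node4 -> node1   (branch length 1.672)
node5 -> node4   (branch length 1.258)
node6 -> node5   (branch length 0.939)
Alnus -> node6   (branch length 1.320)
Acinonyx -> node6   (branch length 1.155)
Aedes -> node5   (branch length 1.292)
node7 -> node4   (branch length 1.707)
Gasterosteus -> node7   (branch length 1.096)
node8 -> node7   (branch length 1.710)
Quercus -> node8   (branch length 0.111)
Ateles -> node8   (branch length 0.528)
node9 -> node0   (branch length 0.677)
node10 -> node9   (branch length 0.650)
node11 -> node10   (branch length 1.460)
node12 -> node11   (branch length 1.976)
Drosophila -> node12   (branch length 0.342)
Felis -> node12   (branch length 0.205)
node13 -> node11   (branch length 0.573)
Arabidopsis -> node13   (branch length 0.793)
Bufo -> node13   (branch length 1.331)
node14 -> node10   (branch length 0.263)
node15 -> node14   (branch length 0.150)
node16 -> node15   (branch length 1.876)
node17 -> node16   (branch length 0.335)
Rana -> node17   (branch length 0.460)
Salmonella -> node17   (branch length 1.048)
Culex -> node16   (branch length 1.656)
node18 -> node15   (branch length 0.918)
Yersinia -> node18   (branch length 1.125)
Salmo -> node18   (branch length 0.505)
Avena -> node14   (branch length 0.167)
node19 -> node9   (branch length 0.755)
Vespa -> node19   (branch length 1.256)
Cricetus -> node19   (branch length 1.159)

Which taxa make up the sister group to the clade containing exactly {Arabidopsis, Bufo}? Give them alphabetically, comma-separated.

Drosophila, Felis

The clade containing exactly {Arabidopsis, Bufo} attaches to the tree at the node subtending ((Drosophila,Felis),(Arabidopsis,Bufo)).
The other lineage descending from that same node — the sister group — is (Drosophila,Felis); its 2 tips in alphabetical order are the answer.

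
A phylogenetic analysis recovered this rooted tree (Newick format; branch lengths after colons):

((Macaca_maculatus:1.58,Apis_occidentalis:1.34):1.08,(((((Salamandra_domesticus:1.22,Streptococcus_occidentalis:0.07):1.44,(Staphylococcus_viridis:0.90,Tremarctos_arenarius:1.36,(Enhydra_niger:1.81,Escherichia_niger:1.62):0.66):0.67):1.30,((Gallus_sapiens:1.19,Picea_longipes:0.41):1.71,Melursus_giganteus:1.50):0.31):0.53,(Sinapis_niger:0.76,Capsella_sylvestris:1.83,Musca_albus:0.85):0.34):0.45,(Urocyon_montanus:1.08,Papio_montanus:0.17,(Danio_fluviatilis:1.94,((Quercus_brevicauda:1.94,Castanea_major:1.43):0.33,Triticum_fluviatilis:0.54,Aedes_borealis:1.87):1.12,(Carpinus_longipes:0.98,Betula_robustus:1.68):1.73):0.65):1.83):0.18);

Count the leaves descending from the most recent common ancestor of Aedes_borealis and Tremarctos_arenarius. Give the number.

The MRCA of Aedes_borealis and Tremarctos_arenarius is the node subtending (((((Salamandra_domesticus,Streptococcus_occidentalis),(Staphylococcus_viridis,Tremarctos_arenarius,(Enhydra_niger,Escherichia_niger))),((Gallus_sapiens,Picea_longipes),Melursus_giganteus)),(Sinapis_niger,Capsella_sylvestris,Musca_albus)),(Urocyon_montanus,Papio_montanus,(Danio_fluviatilis,((Quercus_brevicauda,Castanea_major),Triticum_fluviatilis,Aedes_borealis),(Carpinus_longipes,Betula_robustus)))).
That clade contains 21 terminal taxa: Aedes_borealis, Betula_robustus, Capsella_sylvestris, Carpinus_longipes, Castanea_major, Danio_fluviatilis, Enhydra_niger, Escherichia_niger, Gallus_sapiens, Melursus_giganteus, Musca_albus, Papio_montanus, Picea_longipes, Quercus_brevicauda, Salamandra_domesticus, Sinapis_niger, Staphylococcus_viridis, Streptococcus_occidentalis, Tremarctos_arenarius, Triticum_fluviatilis, Urocyon_montanus.

21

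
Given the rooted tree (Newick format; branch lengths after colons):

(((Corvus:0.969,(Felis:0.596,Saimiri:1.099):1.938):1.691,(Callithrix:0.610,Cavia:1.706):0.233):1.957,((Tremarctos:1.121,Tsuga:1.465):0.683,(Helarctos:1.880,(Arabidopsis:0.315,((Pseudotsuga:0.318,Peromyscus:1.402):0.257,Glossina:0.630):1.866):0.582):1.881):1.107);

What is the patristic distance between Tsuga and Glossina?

7.107

The path runs Tsuga → … → MRCA → … → Glossina; the MRCA is the node subtending ((Tremarctos,Tsuga),(Helarctos,(Arabidopsis,((Pseudotsuga,Peromyscus),Glossina)))).
Branch lengths along that path: 1.465 + 0.683 + 1.881 + 0.582 + 1.866 + 0.630 = 7.107.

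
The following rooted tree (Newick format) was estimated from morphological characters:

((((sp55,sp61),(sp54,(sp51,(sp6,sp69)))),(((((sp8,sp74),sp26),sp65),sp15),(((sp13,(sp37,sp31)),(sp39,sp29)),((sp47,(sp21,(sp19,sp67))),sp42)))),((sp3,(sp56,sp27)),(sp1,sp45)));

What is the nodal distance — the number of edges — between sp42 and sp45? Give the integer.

The MRCA of sp42 and sp45 is the root of the tree.
From sp42 up to that node: 5 branches. From sp45 up to the same node: 3 branches. Total: 5 + 3 = 8.

8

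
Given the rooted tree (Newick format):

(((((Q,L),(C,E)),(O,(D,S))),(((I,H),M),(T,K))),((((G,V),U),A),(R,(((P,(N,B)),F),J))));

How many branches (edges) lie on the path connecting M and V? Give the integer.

9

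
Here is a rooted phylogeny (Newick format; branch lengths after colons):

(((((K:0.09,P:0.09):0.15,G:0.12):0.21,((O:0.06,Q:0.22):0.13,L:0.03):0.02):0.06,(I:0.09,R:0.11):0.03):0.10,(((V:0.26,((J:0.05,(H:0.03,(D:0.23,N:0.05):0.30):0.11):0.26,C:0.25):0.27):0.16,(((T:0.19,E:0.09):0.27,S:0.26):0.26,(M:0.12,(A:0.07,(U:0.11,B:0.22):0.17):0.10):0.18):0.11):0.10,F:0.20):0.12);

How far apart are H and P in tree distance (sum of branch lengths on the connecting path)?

1.66

The path runs H → … → MRCA → … → P; the MRCA is the root of the tree.
Branch lengths along that path: 0.03 + 0.11 + 0.26 + 0.27 + 0.16 + 0.10 + 0.12 + 0.10 + 0.06 + 0.21 + 0.15 + 0.09 = 1.66.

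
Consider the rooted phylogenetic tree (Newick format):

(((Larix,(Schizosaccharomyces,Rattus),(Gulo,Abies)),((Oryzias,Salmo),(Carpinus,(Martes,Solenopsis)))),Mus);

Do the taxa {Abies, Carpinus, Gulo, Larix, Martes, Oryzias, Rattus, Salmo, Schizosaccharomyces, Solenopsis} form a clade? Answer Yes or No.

The most recent common ancestor of these taxa subtends ((Larix,(Schizosaccharomyces,Rattus),(Gulo,Abies)),((Oryzias,Salmo),(Carpinus,(Martes,Solenopsis)))).
That clade has exactly 10 tips — every listed taxon and nothing else — so the group is monophyletic.

Yes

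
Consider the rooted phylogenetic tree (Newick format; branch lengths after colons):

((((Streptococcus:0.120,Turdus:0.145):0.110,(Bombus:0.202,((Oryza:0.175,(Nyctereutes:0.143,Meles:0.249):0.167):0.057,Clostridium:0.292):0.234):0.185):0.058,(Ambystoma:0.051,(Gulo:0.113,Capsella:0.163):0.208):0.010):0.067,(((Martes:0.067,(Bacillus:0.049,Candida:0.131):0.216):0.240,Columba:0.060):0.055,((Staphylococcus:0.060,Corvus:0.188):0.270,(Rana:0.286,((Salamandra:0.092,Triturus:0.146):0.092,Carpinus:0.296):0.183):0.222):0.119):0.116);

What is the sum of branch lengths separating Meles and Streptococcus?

The path runs Meles → … → MRCA → … → Streptococcus; the MRCA is the node subtending ((Streptococcus,Turdus),(Bombus,((Oryza,(Nyctereutes,Meles)),Clostridium))).
Branch lengths along that path: 0.249 + 0.167 + 0.057 + 0.234 + 0.185 + 0.110 + 0.120 = 1.122.

1.122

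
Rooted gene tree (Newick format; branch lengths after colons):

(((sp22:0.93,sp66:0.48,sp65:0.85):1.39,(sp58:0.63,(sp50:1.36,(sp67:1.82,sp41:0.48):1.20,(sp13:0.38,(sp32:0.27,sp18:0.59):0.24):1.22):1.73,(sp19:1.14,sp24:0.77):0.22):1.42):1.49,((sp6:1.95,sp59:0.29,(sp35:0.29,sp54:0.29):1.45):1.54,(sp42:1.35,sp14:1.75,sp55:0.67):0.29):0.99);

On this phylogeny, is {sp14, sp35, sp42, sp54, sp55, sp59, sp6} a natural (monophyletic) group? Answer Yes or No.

The most recent common ancestor of these taxa subtends ((sp6,sp59,(sp35,sp54)),(sp42,sp14,sp55)).
That clade has exactly 7 tips — every listed taxon and nothing else — so the group is monophyletic.

Yes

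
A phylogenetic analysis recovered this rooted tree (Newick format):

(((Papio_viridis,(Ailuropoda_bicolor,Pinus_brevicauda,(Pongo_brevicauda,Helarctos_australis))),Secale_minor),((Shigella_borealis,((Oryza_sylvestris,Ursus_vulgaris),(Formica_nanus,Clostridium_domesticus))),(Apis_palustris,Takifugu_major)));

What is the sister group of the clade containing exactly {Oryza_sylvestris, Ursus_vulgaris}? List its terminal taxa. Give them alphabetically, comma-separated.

The clade containing exactly {Oryza_sylvestris, Ursus_vulgaris} attaches to the tree at the node subtending ((Oryza_sylvestris,Ursus_vulgaris),(Formica_nanus,Clostridium_domesticus)).
The other lineage descending from that same node — the sister group — is (Formica_nanus,Clostridium_domesticus); its 2 tips in alphabetical order are the answer.

Clostridium_domesticus, Formica_nanus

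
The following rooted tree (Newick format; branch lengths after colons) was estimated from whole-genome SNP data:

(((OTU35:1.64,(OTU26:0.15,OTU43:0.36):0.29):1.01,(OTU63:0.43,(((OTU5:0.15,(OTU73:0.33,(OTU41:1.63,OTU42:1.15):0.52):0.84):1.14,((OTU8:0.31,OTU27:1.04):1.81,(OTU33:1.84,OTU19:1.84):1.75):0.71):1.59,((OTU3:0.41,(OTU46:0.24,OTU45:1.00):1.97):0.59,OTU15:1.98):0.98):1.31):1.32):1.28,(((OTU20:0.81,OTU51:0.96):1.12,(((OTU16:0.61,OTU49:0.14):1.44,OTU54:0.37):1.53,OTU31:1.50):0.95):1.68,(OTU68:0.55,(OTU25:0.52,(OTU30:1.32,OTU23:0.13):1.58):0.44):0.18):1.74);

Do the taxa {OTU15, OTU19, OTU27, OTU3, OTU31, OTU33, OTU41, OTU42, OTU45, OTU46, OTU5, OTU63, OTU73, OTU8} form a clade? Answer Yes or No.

No

The MRCA of the listed taxa is the root, so the smallest clade containing them is the whole tree.
That clade also contains OTU16, OTU20, OTU23, OTU25, OTU26, OTU30, OTU35, OTU43, OTU49, OTU51, OTU54, OTU68, which are not in the proposed group, so the group is not monophyletic.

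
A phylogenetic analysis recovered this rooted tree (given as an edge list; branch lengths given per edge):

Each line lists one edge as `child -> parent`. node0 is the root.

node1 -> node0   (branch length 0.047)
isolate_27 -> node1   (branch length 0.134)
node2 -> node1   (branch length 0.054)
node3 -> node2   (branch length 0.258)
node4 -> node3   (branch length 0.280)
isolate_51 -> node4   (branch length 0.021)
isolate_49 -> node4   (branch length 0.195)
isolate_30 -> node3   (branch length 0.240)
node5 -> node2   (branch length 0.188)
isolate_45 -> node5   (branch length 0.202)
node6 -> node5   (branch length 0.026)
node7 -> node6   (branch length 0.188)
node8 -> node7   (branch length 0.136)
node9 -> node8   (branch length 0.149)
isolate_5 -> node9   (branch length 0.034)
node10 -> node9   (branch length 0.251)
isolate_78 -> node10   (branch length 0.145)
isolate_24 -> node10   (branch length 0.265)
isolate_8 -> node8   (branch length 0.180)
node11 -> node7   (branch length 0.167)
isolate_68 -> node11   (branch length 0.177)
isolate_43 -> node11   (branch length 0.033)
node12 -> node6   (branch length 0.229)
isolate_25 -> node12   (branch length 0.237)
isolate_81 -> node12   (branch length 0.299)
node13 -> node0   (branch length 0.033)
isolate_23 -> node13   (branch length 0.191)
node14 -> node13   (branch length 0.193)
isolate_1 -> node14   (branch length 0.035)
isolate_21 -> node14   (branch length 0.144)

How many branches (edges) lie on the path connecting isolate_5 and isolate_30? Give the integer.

8

The MRCA of isolate_5 and isolate_30 is the node subtending (((isolate_51,isolate_49),isolate_30),(isolate_45,((((isolate_5,(isolate_78,isolate_24)),isolate_8),(isolate_68,isolate_43)),(isolate_25,isolate_81)))).
From isolate_5 up to that node: 6 branches. From isolate_30 up to the same node: 2 branches. Total: 6 + 2 = 8.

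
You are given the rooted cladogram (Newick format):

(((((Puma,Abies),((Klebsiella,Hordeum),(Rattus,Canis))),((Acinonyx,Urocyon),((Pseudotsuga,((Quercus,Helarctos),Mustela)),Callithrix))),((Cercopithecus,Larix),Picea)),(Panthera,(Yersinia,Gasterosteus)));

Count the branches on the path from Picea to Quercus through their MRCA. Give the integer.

9

The MRCA of Picea and Quercus is the node subtending ((((Puma,Abies),((Klebsiella,Hordeum),(Rattus,Canis))),((Acinonyx,Urocyon),((Pseudotsuga,((Quercus,Helarctos),Mustela)),Callithrix))),((Cercopithecus,Larix),Picea)).
From Picea up to that node: 2 branches. From Quercus up to the same node: 7 branches. Total: 2 + 7 = 9.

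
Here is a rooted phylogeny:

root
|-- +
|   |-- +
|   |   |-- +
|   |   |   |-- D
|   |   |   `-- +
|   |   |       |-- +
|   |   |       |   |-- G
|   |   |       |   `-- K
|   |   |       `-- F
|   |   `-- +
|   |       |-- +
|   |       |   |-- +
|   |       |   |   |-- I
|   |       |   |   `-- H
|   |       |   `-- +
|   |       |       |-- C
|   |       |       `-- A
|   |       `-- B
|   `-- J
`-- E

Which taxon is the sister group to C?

A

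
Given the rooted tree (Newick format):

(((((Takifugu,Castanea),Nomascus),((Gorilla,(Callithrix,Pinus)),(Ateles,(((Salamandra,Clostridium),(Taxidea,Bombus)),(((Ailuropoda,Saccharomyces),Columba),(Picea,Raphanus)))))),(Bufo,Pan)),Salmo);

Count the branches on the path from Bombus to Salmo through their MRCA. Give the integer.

9

The MRCA of Bombus and Salmo is the root of the tree.
From Bombus up to that node: 8 branches. From Salmo up to the same node: 1 branch. Total: 8 + 1 = 9.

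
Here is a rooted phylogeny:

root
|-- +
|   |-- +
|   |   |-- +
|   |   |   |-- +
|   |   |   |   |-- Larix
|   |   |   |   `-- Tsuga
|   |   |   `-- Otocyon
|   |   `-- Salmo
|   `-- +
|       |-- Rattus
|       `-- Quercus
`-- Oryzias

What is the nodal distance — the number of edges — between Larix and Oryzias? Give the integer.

6

The MRCA of Larix and Oryzias is the root of the tree.
From Larix up to that node: 5 branches. From Oryzias up to the same node: 1 branch. Total: 5 + 1 = 6.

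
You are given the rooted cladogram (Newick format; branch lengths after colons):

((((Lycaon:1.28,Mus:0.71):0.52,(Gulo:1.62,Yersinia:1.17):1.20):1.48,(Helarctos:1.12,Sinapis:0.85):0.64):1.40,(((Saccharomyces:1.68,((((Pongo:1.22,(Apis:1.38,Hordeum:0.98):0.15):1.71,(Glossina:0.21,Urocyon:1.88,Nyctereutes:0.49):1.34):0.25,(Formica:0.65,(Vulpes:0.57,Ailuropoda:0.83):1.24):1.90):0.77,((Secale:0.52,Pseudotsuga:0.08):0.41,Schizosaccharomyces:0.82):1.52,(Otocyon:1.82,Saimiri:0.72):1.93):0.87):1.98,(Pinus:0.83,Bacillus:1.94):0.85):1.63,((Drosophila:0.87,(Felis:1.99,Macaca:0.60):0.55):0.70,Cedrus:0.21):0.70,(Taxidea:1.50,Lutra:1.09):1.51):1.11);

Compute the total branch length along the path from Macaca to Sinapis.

6.55

The path runs Macaca → … → MRCA → … → Sinapis; the MRCA is the root of the tree.
Branch lengths along that path: 0.60 + 0.55 + 0.70 + 0.70 + 1.11 + 1.40 + 0.64 + 0.85 = 6.55.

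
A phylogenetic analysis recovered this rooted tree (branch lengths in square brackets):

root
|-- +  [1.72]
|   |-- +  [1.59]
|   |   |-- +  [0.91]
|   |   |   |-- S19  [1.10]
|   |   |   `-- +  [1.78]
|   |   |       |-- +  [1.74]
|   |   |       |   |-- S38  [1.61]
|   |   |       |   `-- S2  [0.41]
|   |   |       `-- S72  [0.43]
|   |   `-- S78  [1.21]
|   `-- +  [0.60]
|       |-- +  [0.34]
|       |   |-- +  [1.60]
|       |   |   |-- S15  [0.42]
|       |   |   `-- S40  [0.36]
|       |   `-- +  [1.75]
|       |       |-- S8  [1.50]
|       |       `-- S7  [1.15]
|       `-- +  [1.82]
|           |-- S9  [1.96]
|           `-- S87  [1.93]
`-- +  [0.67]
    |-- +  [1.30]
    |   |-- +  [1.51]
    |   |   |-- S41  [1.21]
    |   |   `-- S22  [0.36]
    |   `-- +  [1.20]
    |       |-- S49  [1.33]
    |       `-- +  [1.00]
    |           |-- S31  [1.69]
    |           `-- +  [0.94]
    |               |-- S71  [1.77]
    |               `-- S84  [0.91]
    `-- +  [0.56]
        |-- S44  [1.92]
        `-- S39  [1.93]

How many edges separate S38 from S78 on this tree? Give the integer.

The MRCA of S38 and S78 is the node subtending ((S19,((S38,S2),S72)),S78).
From S38 up to that node: 4 branches. From S78 up to the same node: 1 branch. Total: 4 + 1 = 5.

5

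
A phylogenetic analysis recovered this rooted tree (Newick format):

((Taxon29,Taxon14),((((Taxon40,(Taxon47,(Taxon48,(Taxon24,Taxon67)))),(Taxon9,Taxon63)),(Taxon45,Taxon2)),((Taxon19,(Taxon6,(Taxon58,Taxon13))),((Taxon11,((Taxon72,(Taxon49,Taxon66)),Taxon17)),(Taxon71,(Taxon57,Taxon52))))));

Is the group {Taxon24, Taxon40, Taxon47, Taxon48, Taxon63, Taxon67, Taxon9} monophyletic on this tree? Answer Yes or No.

Yes

The most recent common ancestor of these taxa subtends ((Taxon40,(Taxon47,(Taxon48,(Taxon24,Taxon67)))),(Taxon9,Taxon63)).
That clade has exactly 7 tips — every listed taxon and nothing else — so the group is monophyletic.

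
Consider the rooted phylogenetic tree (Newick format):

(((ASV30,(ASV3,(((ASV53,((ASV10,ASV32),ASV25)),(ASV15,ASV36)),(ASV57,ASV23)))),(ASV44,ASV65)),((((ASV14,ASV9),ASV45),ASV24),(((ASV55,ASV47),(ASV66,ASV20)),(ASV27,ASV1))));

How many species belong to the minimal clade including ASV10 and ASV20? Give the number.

22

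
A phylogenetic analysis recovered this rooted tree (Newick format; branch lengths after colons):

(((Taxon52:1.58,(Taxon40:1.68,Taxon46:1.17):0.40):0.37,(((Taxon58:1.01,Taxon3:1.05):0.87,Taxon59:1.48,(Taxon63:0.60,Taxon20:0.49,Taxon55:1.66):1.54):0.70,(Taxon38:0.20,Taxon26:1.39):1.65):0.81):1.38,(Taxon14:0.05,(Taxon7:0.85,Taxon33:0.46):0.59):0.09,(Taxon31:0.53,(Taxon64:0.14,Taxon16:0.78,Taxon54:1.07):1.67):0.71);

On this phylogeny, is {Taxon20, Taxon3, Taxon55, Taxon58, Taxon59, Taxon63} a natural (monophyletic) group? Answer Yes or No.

The most recent common ancestor of these taxa subtends ((Taxon58,Taxon3),Taxon59,(Taxon63,Taxon20,Taxon55)).
That clade has exactly 6 tips — every listed taxon and nothing else — so the group is monophyletic.

Yes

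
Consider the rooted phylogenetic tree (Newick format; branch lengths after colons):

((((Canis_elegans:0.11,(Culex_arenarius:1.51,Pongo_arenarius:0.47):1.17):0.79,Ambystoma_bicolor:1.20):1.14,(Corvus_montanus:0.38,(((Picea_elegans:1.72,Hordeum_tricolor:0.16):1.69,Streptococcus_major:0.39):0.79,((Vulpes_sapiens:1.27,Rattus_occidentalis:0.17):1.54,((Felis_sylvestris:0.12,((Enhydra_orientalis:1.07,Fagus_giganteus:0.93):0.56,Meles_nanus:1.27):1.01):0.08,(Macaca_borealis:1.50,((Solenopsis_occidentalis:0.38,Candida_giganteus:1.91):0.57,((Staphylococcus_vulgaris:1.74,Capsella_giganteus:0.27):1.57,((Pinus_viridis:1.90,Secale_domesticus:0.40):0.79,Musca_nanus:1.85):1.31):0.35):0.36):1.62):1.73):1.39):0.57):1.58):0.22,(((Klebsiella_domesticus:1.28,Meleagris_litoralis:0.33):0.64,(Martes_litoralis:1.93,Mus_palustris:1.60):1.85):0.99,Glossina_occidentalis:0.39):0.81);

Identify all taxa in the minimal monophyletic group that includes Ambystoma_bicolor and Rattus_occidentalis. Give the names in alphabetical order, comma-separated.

Tracing Ambystoma_bicolor: it sits inside ((Canis_elegans,(Culex_arenarius,Pongo_arenarius)),Ambystoma_bicolor).
Tracing Rattus_occidentalis: it sits inside (Vulpes_sapiens,Rattus_occidentalis).
The smallest clade enclosing both is (((Canis_elegans,(Culex_arenarius,Pongo_arenarius)),Ambystoma_bicolor),(Corvus_montanus,(((Picea_elegans,Hordeum_tricolor),Streptococcus_major),((Vulpes_sapiens,Rattus_occidentalis),((Felis_sylvestris,((Enhydra_orientalis,Fagus_giganteus),Meles_nanus)),(Macaca_borealis,((Solenopsis_occidentalis,Candida_giganteus),((Staphylococcus_vulgaris,Capsella_giganteus),((Pinus_viridis,Secale_domesticus),Musca_nanus))))))))); the answer is its 22 terminal taxa in alphabetical order.

Ambystoma_bicolor, Candida_giganteus, Canis_elegans, Capsella_giganteus, Corvus_montanus, Culex_arenarius, Enhydra_orientalis, Fagus_giganteus, Felis_sylvestris, Hordeum_tricolor, Macaca_borealis, Meles_nanus, Musca_nanus, Picea_elegans, Pinus_viridis, Pongo_arenarius, Rattus_occidentalis, Secale_domesticus, Solenopsis_occidentalis, Staphylococcus_vulgaris, Streptococcus_major, Vulpes_sapiens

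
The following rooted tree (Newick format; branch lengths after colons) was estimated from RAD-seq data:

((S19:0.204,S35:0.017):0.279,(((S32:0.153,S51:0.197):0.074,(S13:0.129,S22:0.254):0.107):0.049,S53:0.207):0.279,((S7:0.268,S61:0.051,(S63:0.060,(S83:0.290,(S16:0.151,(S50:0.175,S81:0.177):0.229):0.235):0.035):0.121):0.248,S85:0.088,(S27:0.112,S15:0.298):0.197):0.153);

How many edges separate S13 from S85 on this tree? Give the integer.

6

The MRCA of S13 and S85 is the root of the tree.
From S13 up to that node: 4 branches. From S85 up to the same node: 2 branches. Total: 4 + 2 = 6.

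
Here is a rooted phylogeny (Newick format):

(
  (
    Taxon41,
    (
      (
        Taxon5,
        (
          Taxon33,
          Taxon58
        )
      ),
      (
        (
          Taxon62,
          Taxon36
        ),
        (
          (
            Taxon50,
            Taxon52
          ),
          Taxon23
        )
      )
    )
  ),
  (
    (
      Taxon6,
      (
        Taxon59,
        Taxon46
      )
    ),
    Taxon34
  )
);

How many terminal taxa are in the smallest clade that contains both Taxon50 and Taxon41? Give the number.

The MRCA of Taxon50 and Taxon41 is the node subtending (Taxon41,((Taxon5,(Taxon33,Taxon58)),((Taxon62,Taxon36),((Taxon50,Taxon52),Taxon23)))).
That clade contains 9 terminal taxa: Taxon23, Taxon33, Taxon36, Taxon41, Taxon5, Taxon50, Taxon52, Taxon58, Taxon62.

9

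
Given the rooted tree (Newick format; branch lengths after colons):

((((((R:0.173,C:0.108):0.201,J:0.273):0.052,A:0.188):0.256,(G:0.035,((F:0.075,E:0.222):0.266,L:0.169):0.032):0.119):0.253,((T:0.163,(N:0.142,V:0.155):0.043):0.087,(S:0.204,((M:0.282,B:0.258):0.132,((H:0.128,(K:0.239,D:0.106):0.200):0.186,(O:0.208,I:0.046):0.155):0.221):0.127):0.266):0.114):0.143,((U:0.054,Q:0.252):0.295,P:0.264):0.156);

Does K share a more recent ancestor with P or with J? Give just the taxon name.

The MRCA of K and J subtends (((((R,C),J),A),(G,((F,E),L))),((T,(N,V)),(S,((M,B),((H,(K,D)),(O,I)))))) (19 taxa).
The MRCA of K and P is the root, subtending the entire tree (22 taxa).
The first is nested inside the second, so K shares a more recent common ancestor with J.

J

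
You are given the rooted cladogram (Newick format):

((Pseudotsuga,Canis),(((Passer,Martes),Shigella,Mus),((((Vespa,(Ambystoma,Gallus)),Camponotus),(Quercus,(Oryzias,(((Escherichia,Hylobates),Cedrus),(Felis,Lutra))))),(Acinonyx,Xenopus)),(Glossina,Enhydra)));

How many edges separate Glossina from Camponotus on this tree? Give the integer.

6

The MRCA of Glossina and Camponotus is the node subtending (((Passer,Martes),Shigella,Mus),((((Vespa,(Ambystoma,Gallus)),Camponotus),(Quercus,(Oryzias,(((Escherichia,Hylobates),Cedrus),(Felis,Lutra))))),(Acinonyx,Xenopus)),(Glossina,Enhydra)).
From Glossina up to that node: 2 branches. From Camponotus up to the same node: 4 branches. Total: 2 + 4 = 6.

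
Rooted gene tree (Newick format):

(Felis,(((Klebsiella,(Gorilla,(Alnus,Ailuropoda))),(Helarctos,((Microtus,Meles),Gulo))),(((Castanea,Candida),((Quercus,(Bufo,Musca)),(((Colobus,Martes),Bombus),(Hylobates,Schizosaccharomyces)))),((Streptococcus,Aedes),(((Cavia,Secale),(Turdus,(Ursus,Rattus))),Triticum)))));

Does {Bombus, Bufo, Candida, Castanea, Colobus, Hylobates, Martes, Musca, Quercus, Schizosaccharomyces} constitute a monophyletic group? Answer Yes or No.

Yes

The most recent common ancestor of these taxa subtends ((Castanea,Candida),((Quercus,(Bufo,Musca)),(((Colobus,Martes),Bombus),(Hylobates,Schizosaccharomyces)))).
That clade has exactly 10 tips — every listed taxon and nothing else — so the group is monophyletic.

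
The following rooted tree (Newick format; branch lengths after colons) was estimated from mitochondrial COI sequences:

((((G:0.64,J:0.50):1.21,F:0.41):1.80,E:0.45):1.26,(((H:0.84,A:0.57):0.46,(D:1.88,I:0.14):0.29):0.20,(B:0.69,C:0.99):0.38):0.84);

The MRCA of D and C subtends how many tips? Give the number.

The MRCA of D and C is the node subtending (((H,A),(D,I)),(B,C)).
That clade contains 6 terminal taxa: A, B, C, D, H, I.

6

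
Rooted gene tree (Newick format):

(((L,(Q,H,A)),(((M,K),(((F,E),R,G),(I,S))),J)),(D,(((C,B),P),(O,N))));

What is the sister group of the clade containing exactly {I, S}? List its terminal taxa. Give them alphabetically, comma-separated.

The clade containing exactly {I, S} attaches to the tree at the node subtending (((F,E),R,G),(I,S)).
The other lineage descending from that same node — the sister group — is ((F,E),R,G); its 4 tips in alphabetical order are the answer.

E, F, G, R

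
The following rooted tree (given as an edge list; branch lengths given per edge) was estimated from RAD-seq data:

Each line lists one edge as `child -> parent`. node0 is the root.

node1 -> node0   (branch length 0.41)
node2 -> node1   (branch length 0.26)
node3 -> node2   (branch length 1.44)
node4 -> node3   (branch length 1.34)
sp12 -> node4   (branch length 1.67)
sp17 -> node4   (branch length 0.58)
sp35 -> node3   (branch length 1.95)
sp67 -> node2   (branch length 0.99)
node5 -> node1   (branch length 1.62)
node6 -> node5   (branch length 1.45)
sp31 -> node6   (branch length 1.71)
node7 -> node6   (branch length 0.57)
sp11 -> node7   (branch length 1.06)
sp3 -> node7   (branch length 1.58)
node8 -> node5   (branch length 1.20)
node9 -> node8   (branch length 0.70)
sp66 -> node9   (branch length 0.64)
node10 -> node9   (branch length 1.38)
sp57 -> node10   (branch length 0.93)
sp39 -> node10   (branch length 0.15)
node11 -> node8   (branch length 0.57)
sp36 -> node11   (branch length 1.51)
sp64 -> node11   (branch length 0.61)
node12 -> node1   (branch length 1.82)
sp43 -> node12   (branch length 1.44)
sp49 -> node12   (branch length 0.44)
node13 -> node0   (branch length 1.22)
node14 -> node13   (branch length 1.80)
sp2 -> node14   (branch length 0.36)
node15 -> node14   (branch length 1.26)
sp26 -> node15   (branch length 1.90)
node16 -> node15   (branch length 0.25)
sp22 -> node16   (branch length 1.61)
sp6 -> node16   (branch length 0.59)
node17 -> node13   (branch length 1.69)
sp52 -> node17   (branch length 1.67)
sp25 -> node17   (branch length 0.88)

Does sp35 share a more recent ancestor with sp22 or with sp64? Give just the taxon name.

The MRCA of sp35 and sp64 subtends ((((sp12,sp17),sp35),sp67),((sp31,(sp11,sp3)),((sp66,(sp57,sp39)),(sp36,sp64))),(sp43,sp49)) (14 taxa).
The MRCA of sp35 and sp22 is the root, subtending the entire tree (20 taxa).
The first is nested inside the second, so sp35 shares a more recent common ancestor with sp64.

sp64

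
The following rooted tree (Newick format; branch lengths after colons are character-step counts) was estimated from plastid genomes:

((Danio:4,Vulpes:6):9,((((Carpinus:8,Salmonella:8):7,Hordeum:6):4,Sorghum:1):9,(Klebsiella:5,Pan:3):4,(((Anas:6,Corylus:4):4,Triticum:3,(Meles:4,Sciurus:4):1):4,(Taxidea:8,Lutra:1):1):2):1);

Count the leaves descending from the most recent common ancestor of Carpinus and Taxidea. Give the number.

The MRCA of Carpinus and Taxidea is the node subtending ((((Carpinus,Salmonella),Hordeum),Sorghum),(Klebsiella,Pan),(((Anas,Corylus),Triticum,(Meles,Sciurus)),(Taxidea,Lutra))).
That clade contains 13 terminal taxa: Anas, Carpinus, Corylus, Hordeum, Klebsiella, Lutra, Meles, Pan, Salmonella, Sciurus, Sorghum, Taxidea, Triticum.

13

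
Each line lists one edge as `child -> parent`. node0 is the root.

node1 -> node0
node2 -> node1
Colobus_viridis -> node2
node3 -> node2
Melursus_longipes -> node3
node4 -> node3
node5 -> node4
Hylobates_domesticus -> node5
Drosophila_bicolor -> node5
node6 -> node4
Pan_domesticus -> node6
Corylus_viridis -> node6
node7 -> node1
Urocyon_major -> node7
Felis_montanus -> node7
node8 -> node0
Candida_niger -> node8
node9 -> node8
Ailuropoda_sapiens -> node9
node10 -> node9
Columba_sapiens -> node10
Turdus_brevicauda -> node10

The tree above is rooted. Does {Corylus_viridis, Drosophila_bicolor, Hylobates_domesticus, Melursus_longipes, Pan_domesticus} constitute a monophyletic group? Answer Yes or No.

Yes

The most recent common ancestor of these taxa subtends (Melursus_longipes,((Hylobates_domesticus,Drosophila_bicolor),(Pan_domesticus,Corylus_viridis))).
That clade has exactly 5 tips — every listed taxon and nothing else — so the group is monophyletic.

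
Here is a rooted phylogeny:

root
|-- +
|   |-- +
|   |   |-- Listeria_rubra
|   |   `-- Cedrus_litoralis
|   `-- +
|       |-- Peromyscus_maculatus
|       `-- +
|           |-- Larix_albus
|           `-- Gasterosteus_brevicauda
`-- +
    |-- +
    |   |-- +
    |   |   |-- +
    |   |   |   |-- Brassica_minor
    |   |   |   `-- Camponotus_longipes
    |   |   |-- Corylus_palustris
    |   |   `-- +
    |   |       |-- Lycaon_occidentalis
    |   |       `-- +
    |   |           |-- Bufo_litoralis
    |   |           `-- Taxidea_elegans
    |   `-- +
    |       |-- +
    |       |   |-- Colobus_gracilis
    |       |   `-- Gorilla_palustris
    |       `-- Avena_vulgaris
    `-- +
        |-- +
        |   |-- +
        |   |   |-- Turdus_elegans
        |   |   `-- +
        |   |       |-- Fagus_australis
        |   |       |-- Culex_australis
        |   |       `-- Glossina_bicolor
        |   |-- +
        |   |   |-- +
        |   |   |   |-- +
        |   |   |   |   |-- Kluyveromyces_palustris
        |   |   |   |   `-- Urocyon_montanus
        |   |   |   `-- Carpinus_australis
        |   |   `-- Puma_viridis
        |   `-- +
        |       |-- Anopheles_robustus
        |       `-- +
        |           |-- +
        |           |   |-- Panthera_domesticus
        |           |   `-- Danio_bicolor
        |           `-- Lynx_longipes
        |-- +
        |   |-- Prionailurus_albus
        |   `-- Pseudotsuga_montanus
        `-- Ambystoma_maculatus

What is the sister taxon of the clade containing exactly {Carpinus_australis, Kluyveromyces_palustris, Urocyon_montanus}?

Puma_viridis

The clade containing exactly {Carpinus_australis, Kluyveromyces_palustris, Urocyon_montanus} attaches to the tree at the node subtending (((Kluyveromyces_palustris,Urocyon_montanus),Carpinus_australis),Puma_viridis).
The other lineage descending from that same node — the sister group — is the single tip Puma_viridis.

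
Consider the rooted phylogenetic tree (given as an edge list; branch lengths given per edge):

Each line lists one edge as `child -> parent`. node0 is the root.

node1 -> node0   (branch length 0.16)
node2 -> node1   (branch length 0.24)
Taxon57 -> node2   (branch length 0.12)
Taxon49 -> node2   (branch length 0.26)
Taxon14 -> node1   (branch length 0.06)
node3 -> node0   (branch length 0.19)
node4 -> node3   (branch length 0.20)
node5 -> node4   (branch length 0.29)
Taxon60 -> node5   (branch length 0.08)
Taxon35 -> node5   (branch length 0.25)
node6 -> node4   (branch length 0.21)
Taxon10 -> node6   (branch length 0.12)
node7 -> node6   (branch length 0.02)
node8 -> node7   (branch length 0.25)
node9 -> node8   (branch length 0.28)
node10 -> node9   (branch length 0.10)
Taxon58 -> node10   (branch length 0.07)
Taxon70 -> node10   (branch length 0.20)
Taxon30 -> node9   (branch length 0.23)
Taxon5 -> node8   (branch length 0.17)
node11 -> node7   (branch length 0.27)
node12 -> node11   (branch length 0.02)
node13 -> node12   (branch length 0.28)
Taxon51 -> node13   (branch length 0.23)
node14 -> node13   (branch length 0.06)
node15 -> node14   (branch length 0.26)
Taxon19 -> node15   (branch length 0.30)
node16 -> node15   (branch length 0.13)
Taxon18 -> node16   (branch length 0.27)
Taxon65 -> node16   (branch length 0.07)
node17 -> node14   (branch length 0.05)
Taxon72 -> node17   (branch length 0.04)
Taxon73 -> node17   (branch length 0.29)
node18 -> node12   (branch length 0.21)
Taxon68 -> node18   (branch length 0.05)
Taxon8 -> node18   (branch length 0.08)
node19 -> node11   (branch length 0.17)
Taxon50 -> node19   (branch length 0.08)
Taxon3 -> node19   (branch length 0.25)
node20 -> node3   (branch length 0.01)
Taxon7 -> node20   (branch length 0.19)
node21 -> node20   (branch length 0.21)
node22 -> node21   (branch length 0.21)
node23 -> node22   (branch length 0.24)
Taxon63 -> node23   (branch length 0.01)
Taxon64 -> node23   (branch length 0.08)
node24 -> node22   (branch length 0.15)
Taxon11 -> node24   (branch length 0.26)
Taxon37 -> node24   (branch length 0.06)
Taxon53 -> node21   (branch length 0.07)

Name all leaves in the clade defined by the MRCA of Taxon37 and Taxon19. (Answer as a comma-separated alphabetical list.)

Tracing Taxon37: it sits inside (Taxon11,Taxon37).
Tracing Taxon19: it sits inside (Taxon19,(Taxon18,Taxon65)).
The smallest clade enclosing both is (((Taxon60,Taxon35),(Taxon10,((((Taxon58,Taxon70),Taxon30),Taxon5),(((Taxon51,((Taxon19,(Taxon18,Taxon65)),(Taxon72,Taxon73))),(Taxon68,Taxon8)),(Taxon50,Taxon3))))),(Taxon7,(((Taxon63,Taxon64),(Taxon11,Taxon37)),Taxon53))); the answer is its 23 terminal taxa in alphabetical order.

Taxon10, Taxon11, Taxon18, Taxon19, Taxon3, Taxon30, Taxon35, Taxon37, Taxon5, Taxon50, Taxon51, Taxon53, Taxon58, Taxon60, Taxon63, Taxon64, Taxon65, Taxon68, Taxon7, Taxon70, Taxon72, Taxon73, Taxon8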